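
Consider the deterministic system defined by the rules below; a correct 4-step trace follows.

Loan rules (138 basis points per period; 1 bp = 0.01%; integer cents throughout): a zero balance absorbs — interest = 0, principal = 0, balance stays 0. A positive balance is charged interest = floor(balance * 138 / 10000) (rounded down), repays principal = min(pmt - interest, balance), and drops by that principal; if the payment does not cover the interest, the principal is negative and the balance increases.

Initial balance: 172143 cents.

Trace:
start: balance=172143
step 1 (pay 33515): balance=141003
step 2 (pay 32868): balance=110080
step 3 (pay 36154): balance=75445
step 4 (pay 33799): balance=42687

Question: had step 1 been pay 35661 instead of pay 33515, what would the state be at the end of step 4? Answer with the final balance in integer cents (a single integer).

(re-executing from step 1 with the substitution; state before step 1: balance=172143)
step 1 (pay 35661): balance=138857
step 2 (pay 32868): balance=107905
step 3 (pay 36154): balance=73240
step 4 (pay 33799): balance=40451

40451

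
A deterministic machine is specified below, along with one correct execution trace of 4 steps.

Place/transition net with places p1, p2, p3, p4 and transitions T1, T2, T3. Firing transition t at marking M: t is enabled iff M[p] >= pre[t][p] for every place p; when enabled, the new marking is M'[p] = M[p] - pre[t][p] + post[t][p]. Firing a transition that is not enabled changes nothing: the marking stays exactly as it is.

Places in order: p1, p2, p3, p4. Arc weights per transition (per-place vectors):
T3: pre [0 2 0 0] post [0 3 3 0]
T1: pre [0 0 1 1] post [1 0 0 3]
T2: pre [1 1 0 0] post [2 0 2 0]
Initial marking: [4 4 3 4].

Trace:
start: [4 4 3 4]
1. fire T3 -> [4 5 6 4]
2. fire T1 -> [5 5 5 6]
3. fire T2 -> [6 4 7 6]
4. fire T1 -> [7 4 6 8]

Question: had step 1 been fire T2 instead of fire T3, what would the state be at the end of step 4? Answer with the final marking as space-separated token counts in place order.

8 2 5 8

(re-executing from step 1 with the substitution; state before step 1: [4 4 3 4])
1. fire T2 -> [5 3 5 4]
2. fire T1 -> [6 3 4 6]
3. fire T2 -> [7 2 6 6]
4. fire T1 -> [8 2 5 8]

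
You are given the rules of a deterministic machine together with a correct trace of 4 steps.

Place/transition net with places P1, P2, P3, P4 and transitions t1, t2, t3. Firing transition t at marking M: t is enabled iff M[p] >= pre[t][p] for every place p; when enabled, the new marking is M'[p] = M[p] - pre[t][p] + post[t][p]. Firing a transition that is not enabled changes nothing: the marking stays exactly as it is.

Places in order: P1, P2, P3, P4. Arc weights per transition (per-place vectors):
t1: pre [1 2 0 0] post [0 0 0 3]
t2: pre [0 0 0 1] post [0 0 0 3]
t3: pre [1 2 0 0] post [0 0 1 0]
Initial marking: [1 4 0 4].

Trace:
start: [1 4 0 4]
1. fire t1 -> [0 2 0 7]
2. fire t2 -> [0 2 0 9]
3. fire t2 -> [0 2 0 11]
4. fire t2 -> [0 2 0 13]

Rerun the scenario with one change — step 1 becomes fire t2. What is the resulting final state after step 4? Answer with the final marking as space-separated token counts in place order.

1 4 0 12

(re-executing from step 1 with the substitution; state before step 1: [1 4 0 4])
1. fire t2 -> [1 4 0 6]
2. fire t2 -> [1 4 0 8]
3. fire t2 -> [1 4 0 10]
4. fire t2 -> [1 4 0 12]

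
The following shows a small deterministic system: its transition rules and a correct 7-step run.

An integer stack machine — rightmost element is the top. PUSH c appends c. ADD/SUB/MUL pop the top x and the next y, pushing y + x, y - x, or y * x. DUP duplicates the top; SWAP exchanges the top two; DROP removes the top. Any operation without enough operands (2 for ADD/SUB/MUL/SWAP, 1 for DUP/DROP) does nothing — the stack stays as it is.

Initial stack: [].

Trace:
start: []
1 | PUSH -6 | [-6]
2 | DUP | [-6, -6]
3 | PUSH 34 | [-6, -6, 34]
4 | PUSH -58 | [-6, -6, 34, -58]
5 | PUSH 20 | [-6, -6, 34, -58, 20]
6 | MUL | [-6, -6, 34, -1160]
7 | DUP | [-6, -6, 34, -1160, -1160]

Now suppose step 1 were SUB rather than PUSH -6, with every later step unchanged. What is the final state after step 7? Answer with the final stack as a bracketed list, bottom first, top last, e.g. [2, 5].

(re-executing from step 1 with the substitution; state before step 1: [])
1 | SUB | []
2 | DUP | []
3 | PUSH 34 | [34]
4 | PUSH -58 | [34, -58]
5 | PUSH 20 | [34, -58, 20]
6 | MUL | [34, -1160]
7 | DUP | [34, -1160, -1160]

[34, -1160, -1160]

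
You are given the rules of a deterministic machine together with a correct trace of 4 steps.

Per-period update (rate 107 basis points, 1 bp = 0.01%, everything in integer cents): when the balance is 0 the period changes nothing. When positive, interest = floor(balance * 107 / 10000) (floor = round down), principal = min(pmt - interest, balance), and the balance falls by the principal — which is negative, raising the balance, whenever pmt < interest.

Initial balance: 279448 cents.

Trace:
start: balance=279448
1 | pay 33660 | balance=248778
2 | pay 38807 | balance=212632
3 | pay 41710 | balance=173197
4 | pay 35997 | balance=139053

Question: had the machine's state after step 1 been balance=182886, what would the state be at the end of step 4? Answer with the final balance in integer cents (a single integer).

71022

state after step 1 := balance=182886
2 | pay 38807 | balance=146035
3 | pay 41710 | balance=105887
4 | pay 35997 | balance=71022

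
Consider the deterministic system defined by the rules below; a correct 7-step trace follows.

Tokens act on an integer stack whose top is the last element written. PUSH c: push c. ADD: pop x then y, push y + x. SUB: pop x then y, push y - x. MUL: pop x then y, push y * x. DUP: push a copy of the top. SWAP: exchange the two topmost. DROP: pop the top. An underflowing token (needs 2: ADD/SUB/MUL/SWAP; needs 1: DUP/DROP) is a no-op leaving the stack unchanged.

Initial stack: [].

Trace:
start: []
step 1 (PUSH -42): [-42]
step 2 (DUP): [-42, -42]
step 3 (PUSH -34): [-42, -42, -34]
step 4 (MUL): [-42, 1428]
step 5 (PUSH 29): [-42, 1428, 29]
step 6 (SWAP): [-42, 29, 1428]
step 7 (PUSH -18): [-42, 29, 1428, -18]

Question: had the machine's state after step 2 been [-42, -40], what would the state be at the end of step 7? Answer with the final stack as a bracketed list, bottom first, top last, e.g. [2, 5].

[-42, 29, 1360, -18]

state after step 2 := [-42, -40]
step 3 (PUSH -34): [-42, -40, -34]
step 4 (MUL): [-42, 1360]
step 5 (PUSH 29): [-42, 1360, 29]
step 6 (SWAP): [-42, 29, 1360]
step 7 (PUSH -18): [-42, 29, 1360, -18]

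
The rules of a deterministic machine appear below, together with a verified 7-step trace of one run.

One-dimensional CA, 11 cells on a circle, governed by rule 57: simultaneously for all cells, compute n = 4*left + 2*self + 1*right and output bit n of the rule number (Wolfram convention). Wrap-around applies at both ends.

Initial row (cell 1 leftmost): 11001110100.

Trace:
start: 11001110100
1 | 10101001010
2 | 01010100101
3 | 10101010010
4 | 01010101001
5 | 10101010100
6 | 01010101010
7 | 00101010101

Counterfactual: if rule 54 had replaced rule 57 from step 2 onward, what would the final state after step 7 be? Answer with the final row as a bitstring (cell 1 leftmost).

00000000000

(re-executing steps 2..7 under rule 54; state before step 2: 10101001010)
2 | 11111111111
3 | 00000000000
4 | 00000000000
5 | 00000000000
6 | 00000000000
7 | 00000000000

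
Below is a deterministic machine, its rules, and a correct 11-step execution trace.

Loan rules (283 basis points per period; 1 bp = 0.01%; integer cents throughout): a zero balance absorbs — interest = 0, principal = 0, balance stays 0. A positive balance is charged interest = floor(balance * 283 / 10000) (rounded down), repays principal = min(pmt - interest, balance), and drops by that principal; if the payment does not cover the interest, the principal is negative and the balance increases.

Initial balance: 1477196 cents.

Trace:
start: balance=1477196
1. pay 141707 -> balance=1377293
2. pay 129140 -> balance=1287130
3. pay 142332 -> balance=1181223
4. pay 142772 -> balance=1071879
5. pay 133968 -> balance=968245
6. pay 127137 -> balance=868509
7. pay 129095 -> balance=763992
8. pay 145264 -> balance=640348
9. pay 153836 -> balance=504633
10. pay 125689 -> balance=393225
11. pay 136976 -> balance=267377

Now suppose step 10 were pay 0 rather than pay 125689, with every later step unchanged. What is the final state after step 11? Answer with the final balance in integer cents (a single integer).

(re-executing from step 10 with the substitution; state before step 10: balance=504633)
10. pay 0 -> balance=518914
11. pay 136976 -> balance=396623

396623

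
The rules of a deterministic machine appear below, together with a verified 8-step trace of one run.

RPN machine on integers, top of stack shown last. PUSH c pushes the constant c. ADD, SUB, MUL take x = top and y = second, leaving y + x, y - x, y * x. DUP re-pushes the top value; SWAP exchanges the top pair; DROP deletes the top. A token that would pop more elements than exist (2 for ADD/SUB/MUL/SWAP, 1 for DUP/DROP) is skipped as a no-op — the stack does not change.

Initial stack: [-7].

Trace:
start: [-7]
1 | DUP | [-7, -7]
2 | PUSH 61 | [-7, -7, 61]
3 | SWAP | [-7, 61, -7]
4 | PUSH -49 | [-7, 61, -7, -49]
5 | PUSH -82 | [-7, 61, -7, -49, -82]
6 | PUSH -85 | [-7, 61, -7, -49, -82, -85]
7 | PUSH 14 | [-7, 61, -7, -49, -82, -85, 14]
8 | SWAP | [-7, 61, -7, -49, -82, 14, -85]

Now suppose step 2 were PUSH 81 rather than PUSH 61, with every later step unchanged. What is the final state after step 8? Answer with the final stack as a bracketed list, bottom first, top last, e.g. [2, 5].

(re-executing from step 2 with the substitution; state before step 2: [-7, -7])
2 | PUSH 81 | [-7, -7, 81]
3 | SWAP | [-7, 81, -7]
4 | PUSH -49 | [-7, 81, -7, -49]
5 | PUSH -82 | [-7, 81, -7, -49, -82]
6 | PUSH -85 | [-7, 81, -7, -49, -82, -85]
7 | PUSH 14 | [-7, 81, -7, -49, -82, -85, 14]
8 | SWAP | [-7, 81, -7, -49, -82, 14, -85]

[-7, 81, -7, -49, -82, 14, -85]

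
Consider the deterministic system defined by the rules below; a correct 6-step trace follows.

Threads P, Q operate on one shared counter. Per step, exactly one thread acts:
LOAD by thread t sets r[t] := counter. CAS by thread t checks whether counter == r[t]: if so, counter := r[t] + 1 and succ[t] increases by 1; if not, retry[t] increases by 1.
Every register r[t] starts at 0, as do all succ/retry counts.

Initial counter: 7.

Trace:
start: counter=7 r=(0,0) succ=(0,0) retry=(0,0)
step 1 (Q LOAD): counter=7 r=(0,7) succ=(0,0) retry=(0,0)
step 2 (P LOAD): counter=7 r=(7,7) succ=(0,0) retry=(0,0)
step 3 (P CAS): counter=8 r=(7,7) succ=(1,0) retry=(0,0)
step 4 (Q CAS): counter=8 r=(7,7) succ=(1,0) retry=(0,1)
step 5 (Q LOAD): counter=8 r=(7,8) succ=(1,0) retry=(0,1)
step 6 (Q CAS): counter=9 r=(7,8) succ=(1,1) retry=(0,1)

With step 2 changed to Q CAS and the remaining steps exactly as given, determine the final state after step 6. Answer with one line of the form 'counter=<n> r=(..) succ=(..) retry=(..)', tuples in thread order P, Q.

counter=9 r=(0,8) succ=(0,2) retry=(1,1)

(re-executing from step 2 with the substitution; state before step 2: counter=7 r=(0,7) succ=(0,0) retry=(0,0))
step 2 (Q CAS): counter=8 r=(0,7) succ=(0,1) retry=(0,0)
step 3 (P CAS): counter=8 r=(0,7) succ=(0,1) retry=(1,0)
step 4 (Q CAS): counter=8 r=(0,7) succ=(0,1) retry=(1,1)
step 5 (Q LOAD): counter=8 r=(0,8) succ=(0,1) retry=(1,1)
step 6 (Q CAS): counter=9 r=(0,8) succ=(0,2) retry=(1,1)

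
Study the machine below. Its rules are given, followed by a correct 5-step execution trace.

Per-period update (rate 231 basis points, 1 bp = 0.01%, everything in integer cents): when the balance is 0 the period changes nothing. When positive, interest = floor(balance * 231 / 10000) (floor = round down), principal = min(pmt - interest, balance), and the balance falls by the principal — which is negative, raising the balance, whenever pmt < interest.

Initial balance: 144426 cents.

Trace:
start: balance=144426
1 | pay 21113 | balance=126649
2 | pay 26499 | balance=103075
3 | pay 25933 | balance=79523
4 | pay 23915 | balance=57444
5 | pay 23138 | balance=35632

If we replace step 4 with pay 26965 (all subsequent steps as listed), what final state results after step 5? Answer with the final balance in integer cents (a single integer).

(re-executing from step 4 with the substitution; state before step 4: balance=79523)
4 | pay 26965 | balance=54394
5 | pay 23138 | balance=32512

32512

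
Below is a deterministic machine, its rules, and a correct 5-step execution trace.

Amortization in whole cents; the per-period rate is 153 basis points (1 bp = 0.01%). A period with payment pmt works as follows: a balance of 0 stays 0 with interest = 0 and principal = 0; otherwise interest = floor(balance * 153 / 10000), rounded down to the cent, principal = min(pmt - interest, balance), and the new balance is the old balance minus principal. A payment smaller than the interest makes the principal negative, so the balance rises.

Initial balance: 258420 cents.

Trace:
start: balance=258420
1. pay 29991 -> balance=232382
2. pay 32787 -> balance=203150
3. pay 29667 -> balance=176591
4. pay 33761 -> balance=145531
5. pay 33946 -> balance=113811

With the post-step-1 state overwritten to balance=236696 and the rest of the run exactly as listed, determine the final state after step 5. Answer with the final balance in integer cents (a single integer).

118395

state after step 1 := balance=236696
2. pay 32787 -> balance=207530
3. pay 29667 -> balance=181038
4. pay 33761 -> balance=150046
5. pay 33946 -> balance=118395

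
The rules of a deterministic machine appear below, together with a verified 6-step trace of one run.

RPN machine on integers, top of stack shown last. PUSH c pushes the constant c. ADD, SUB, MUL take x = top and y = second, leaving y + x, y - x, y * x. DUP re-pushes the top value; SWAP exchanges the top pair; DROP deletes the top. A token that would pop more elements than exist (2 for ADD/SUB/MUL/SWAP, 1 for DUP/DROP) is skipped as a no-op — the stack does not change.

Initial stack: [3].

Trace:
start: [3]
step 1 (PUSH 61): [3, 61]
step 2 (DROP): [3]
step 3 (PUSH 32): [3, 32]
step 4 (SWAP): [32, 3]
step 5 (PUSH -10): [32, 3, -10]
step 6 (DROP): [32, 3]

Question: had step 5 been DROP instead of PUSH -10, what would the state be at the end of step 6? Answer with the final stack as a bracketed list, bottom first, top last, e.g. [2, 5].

[]

(re-executing from step 5 with the substitution; state before step 5: [32, 3])
step 5 (DROP): [32]
step 6 (DROP): []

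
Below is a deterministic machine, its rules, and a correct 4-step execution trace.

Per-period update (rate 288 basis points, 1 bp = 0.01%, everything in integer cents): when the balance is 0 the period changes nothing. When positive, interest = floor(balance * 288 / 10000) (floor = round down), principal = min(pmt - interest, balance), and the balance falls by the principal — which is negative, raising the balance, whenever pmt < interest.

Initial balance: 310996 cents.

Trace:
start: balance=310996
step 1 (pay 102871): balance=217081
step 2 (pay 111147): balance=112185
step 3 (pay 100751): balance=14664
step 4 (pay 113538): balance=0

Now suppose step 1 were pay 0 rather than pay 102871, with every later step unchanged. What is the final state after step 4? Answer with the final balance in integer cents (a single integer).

13566

(re-executing from step 1 with the substitution; state before step 1: balance=310996)
step 1 (pay 0): balance=319952
step 2 (pay 111147): balance=218019
step 3 (pay 100751): balance=123546
step 4 (pay 113538): balance=13566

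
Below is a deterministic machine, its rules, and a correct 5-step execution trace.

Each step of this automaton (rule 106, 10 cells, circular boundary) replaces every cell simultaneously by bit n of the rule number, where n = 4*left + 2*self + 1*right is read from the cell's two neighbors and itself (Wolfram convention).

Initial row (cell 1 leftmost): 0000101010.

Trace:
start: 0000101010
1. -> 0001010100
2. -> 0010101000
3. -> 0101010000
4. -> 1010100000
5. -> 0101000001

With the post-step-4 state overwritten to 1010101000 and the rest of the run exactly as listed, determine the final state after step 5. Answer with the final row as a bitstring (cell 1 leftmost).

0101010001

state after step 4 := 1010101000
5. -> 0101010001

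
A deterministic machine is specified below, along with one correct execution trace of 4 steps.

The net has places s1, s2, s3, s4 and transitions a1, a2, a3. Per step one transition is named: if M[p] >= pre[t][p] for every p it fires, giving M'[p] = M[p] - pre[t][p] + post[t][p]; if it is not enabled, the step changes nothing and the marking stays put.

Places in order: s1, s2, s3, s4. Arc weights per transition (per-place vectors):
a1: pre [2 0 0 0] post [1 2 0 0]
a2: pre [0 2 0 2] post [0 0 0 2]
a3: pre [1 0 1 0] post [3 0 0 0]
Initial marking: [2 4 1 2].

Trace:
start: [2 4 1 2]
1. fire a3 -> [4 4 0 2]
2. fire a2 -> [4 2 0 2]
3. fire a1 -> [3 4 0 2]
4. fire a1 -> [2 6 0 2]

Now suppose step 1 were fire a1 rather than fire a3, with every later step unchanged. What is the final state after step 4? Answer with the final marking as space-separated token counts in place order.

1 4 1 2

(re-executing from step 1 with the substitution; state before step 1: [2 4 1 2])
1. fire a1 -> [1 6 1 2]
2. fire a2 -> [1 4 1 2]
3. fire a1 -> [1 4 1 2]
4. fire a1 -> [1 4 1 2]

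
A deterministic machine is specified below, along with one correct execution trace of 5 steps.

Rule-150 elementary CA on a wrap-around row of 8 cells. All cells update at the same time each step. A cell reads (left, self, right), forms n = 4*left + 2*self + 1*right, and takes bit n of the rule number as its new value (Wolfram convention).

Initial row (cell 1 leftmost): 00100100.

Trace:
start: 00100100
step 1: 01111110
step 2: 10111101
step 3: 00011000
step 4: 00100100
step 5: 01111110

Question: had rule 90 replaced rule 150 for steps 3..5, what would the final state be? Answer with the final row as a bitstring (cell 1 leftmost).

11111111

(re-executing steps 3..5 under rule 90; state before step 3: 10111101)
step 3: 10100101
step 4: 10011001
step 5: 11111111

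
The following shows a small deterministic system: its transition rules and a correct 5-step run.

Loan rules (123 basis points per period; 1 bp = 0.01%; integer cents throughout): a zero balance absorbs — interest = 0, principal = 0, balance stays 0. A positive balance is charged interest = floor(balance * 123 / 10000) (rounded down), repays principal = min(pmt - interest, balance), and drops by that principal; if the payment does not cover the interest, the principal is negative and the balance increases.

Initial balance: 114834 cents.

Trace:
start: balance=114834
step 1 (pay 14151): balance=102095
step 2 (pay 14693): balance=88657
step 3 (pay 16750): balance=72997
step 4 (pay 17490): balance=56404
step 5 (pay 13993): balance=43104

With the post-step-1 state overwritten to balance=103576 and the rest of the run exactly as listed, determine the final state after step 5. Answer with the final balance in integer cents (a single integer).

state after step 1 := balance=103576
step 2 (pay 14693): balance=90156
step 3 (pay 16750): balance=74514
step 4 (pay 17490): balance=57940
step 5 (pay 13993): balance=44659

44659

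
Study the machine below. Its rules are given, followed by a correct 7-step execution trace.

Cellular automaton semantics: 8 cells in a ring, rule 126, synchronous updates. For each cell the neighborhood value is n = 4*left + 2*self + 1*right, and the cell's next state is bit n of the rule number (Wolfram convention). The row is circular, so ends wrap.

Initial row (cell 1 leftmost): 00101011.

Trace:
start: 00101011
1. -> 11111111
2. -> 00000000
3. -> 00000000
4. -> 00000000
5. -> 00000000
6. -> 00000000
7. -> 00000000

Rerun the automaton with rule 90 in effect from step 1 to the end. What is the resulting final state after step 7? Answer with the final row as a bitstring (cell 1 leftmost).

00000000

(re-executing steps 1..7 under rule 90; state before step 1: 00101011)
1. -> 11000011
2. -> 01100110
3. -> 11111111
4. -> 00000000
5. -> 00000000
6. -> 00000000
7. -> 00000000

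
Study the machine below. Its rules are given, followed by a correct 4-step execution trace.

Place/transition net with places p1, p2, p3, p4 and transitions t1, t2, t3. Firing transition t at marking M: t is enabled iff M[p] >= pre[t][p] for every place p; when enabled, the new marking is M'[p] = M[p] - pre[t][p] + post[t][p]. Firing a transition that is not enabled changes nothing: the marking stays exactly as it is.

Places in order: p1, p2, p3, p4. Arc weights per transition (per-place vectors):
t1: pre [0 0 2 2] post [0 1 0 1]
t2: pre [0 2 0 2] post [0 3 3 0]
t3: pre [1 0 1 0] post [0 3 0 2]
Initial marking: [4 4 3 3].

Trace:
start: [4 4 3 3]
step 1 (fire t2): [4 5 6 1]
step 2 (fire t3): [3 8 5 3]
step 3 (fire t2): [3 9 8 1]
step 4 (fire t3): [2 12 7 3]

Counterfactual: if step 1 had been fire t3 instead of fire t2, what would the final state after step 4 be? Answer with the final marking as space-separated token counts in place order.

(re-executing from step 1 with the substitution; state before step 1: [4 4 3 3])
step 1 (fire t3): [3 7 2 5]
step 2 (fire t3): [2 10 1 7]
step 3 (fire t2): [2 11 4 5]
step 4 (fire t3): [1 14 3 7]

1 14 3 7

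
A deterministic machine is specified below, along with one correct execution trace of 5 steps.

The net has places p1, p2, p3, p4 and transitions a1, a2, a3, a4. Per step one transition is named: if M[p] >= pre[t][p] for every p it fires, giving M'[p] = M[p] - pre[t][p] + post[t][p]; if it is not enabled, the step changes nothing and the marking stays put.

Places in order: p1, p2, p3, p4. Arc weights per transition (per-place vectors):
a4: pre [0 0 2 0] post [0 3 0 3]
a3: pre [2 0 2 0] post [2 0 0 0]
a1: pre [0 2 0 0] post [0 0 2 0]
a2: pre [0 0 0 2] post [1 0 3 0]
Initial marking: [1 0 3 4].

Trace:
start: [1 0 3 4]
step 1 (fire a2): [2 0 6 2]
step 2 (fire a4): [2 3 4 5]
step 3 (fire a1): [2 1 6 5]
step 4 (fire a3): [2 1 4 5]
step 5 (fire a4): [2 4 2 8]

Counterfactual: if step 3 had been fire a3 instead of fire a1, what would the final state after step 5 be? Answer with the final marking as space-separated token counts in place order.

2 3 0 5

(re-executing from step 3 with the substitution; state before step 3: [2 3 4 5])
step 3 (fire a3): [2 3 2 5]
step 4 (fire a3): [2 3 0 5]
step 5 (fire a4): [2 3 0 5]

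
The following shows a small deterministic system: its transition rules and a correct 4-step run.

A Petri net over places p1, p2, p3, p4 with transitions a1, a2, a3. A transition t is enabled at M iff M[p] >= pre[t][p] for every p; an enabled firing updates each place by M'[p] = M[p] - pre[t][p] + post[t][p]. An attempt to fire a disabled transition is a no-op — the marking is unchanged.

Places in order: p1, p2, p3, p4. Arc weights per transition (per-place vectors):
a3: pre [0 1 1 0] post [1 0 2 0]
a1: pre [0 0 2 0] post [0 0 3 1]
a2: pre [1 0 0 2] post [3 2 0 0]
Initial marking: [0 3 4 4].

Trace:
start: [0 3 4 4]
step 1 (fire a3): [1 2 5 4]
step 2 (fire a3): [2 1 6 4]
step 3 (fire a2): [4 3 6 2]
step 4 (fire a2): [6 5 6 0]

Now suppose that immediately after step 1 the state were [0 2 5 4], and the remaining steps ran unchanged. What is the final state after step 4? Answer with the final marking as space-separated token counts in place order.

5 5 6 0

state after step 1 := [0 2 5 4]
step 2 (fire a3): [1 1 6 4]
step 3 (fire a2): [3 3 6 2]
step 4 (fire a2): [5 5 6 0]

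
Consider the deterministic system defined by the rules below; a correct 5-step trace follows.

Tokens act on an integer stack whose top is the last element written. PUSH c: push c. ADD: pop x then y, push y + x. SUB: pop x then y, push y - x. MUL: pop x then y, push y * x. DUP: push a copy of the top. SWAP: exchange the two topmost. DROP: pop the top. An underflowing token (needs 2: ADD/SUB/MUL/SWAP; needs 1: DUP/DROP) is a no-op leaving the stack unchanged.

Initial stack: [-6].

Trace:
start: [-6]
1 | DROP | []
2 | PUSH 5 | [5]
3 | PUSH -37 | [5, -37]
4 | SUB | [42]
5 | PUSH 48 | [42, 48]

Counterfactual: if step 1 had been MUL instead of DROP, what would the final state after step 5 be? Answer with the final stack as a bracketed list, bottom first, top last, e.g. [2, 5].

(re-executing from step 1 with the substitution; state before step 1: [-6])
1 | MUL | [-6]
2 | PUSH 5 | [-6, 5]
3 | PUSH -37 | [-6, 5, -37]
4 | SUB | [-6, 42]
5 | PUSH 48 | [-6, 42, 48]

[-6, 42, 48]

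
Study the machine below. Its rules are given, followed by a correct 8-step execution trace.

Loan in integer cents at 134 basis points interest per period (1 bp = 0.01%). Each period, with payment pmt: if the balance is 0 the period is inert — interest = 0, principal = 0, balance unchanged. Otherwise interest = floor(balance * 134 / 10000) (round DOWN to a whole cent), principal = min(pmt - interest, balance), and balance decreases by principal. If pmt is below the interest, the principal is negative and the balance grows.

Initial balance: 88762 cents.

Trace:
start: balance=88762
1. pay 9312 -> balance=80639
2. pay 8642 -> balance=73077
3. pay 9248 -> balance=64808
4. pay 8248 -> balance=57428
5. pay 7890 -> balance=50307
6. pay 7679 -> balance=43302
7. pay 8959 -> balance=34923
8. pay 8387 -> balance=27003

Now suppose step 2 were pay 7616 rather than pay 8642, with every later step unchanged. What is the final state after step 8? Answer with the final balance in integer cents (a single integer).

(re-executing from step 2 with the substitution; state before step 2: balance=80639)
2. pay 7616 -> balance=74103
3. pay 9248 -> balance=65847
4. pay 8248 -> balance=58481
5. pay 7890 -> balance=51374
6. pay 7679 -> balance=44383
7. pay 8959 -> balance=36018
8. pay 8387 -> balance=28113

28113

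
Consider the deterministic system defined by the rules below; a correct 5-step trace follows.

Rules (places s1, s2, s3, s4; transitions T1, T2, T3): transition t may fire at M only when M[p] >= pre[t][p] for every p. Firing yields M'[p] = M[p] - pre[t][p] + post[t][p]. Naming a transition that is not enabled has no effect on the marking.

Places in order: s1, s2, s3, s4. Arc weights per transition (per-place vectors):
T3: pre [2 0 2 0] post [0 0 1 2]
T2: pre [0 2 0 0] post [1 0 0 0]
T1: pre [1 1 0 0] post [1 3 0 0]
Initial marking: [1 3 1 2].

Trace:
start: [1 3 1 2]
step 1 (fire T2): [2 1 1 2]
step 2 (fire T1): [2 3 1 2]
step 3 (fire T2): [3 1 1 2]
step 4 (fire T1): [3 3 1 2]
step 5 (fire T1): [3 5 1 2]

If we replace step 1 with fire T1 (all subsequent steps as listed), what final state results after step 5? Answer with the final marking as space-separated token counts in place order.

(re-executing from step 1 with the substitution; state before step 1: [1 3 1 2])
step 1 (fire T1): [1 5 1 2]
step 2 (fire T1): [1 7 1 2]
step 3 (fire T2): [2 5 1 2]
step 4 (fire T1): [2 7 1 2]
step 5 (fire T1): [2 9 1 2]

2 9 1 2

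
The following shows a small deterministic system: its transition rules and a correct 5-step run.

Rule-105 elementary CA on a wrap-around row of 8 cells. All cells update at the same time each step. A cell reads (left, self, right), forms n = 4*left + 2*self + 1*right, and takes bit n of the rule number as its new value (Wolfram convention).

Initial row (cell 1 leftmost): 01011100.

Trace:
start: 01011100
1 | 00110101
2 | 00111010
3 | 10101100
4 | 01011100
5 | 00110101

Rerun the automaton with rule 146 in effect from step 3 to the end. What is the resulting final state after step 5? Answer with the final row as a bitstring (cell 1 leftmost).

00010001

(re-executing steps 3..5 under rule 146; state before step 3: 00111010)
3 | 01010001
4 | 00001010
5 | 00010001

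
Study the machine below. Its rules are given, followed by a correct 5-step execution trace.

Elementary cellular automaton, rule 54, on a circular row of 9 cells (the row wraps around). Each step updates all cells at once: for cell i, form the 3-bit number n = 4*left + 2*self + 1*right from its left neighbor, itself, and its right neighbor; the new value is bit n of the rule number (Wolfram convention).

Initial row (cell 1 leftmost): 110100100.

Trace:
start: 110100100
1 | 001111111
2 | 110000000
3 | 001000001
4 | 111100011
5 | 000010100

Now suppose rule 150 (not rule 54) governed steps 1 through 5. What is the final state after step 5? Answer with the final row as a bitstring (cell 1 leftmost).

000101101

(re-executing steps 1..5 under rule 150; state before step 1: 110100100)
1 | 000111111
2 | 101011110
3 | 101001100
4 | 101110011
5 | 000101101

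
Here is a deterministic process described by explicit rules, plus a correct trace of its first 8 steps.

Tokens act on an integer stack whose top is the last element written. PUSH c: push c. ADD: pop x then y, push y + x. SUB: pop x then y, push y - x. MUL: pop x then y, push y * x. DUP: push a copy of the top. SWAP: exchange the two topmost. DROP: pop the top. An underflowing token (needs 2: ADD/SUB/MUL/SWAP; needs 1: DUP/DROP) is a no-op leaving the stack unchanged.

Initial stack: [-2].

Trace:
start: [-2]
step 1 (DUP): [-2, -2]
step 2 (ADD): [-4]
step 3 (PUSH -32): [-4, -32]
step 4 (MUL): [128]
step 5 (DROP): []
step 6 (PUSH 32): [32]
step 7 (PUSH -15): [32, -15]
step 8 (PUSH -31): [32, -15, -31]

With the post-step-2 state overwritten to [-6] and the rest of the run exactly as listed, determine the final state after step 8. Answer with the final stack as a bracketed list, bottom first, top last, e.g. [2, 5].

state after step 2 := [-6]
step 3 (PUSH -32): [-6, -32]
step 4 (MUL): [192]
step 5 (DROP): []
step 6 (PUSH 32): [32]
step 7 (PUSH -15): [32, -15]
step 8 (PUSH -31): [32, -15, -31]

[32, -15, -31]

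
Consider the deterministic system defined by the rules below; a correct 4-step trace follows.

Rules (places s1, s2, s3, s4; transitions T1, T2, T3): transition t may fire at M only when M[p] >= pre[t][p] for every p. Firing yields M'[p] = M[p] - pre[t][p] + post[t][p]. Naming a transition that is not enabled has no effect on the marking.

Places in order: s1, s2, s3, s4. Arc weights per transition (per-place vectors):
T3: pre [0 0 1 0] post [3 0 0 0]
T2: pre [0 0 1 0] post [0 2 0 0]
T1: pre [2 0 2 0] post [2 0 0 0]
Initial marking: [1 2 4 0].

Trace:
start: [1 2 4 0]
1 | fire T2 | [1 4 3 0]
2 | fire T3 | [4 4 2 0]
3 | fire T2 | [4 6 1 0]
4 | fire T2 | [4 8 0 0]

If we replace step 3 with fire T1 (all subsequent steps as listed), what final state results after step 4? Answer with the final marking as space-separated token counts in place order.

4 4 0 0

(re-executing from step 3 with the substitution; state before step 3: [4 4 2 0])
3 | fire T1 | [4 4 0 0]
4 | fire T2 | [4 4 0 0]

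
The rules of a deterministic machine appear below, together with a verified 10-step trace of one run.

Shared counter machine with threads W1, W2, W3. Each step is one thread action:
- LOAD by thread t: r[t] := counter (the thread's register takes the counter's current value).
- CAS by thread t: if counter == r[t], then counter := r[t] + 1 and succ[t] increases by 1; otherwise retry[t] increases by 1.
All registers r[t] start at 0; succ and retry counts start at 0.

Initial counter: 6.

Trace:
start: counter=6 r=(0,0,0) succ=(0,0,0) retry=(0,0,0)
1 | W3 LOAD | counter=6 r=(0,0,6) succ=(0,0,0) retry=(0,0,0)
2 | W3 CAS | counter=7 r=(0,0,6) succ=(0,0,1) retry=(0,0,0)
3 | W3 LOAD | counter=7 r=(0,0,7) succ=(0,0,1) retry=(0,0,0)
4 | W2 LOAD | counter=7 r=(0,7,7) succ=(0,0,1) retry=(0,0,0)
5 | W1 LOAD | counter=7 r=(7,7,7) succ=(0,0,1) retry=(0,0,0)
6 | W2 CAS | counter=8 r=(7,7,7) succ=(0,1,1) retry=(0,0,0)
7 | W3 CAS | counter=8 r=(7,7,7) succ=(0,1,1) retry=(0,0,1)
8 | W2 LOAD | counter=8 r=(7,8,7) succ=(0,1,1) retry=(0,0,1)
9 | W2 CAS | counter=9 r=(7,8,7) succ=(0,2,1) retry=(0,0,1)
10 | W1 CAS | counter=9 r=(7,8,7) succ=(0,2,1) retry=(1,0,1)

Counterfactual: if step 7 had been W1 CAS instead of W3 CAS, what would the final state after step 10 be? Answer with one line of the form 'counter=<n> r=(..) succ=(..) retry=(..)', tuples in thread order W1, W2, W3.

(re-executing from step 7 with the substitution; state before step 7: counter=8 r=(7,7,7) succ=(0,1,1) retry=(0,0,0))
7 | W1 CAS | counter=8 r=(7,7,7) succ=(0,1,1) retry=(1,0,0)
8 | W2 LOAD | counter=8 r=(7,8,7) succ=(0,1,1) retry=(1,0,0)
9 | W2 CAS | counter=9 r=(7,8,7) succ=(0,2,1) retry=(1,0,0)
10 | W1 CAS | counter=9 r=(7,8,7) succ=(0,2,1) retry=(2,0,0)

counter=9 r=(7,8,7) succ=(0,2,1) retry=(2,0,0)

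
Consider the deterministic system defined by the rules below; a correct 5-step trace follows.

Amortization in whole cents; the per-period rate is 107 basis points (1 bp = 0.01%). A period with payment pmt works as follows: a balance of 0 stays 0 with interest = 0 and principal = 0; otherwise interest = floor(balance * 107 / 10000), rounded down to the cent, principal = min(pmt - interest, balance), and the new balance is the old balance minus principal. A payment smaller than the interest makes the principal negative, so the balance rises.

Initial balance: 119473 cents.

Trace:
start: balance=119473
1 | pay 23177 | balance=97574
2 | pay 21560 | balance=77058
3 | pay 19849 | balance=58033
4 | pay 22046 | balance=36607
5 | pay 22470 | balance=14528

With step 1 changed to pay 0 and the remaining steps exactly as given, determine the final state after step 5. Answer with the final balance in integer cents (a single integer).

38714

(re-executing from step 1 with the substitution; state before step 1: balance=119473)
1 | pay 0 | balance=120751
2 | pay 21560 | balance=100483
3 | pay 19849 | balance=81709
4 | pay 22046 | balance=60537
5 | pay 22470 | balance=38714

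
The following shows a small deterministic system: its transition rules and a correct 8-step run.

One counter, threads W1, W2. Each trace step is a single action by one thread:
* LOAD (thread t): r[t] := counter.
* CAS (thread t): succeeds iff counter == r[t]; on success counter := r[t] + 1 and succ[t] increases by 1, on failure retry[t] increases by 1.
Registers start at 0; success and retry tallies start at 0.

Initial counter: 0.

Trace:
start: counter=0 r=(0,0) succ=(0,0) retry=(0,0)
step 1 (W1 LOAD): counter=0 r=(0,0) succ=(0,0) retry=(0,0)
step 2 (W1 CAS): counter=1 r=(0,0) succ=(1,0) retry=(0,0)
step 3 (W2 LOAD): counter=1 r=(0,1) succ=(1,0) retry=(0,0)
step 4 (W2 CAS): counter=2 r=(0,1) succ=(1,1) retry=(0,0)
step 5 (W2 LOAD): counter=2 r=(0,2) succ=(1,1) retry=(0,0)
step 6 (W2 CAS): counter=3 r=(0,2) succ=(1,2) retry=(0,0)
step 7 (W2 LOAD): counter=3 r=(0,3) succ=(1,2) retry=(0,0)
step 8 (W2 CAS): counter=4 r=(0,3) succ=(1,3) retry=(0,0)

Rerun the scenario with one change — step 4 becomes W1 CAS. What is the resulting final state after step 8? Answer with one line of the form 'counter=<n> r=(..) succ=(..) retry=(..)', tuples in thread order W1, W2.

counter=3 r=(0,2) succ=(1,2) retry=(1,0)

(re-executing from step 4 with the substitution; state before step 4: counter=1 r=(0,1) succ=(1,0) retry=(0,0))
step 4 (W1 CAS): counter=1 r=(0,1) succ=(1,0) retry=(1,0)
step 5 (W2 LOAD): counter=1 r=(0,1) succ=(1,0) retry=(1,0)
step 6 (W2 CAS): counter=2 r=(0,1) succ=(1,1) retry=(1,0)
step 7 (W2 LOAD): counter=2 r=(0,2) succ=(1,1) retry=(1,0)
step 8 (W2 CAS): counter=3 r=(0,2) succ=(1,2) retry=(1,0)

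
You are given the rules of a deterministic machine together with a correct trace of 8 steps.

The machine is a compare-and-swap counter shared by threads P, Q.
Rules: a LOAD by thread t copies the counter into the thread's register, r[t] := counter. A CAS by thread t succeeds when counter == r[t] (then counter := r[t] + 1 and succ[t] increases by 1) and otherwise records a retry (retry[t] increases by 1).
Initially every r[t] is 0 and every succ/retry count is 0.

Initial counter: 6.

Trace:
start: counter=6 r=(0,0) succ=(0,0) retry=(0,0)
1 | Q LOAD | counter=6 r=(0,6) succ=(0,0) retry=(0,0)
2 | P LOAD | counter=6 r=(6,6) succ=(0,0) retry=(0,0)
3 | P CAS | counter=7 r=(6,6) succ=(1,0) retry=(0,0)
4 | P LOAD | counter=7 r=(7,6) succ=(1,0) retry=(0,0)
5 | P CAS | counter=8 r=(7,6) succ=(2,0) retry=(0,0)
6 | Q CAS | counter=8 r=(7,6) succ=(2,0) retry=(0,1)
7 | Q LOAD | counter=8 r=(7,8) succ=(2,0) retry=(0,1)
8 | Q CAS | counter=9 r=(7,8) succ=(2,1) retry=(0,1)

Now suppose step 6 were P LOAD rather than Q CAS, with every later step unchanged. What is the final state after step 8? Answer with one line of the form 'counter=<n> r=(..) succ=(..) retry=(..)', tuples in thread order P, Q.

(re-executing from step 6 with the substitution; state before step 6: counter=8 r=(7,6) succ=(2,0) retry=(0,0))
6 | P LOAD | counter=8 r=(8,6) succ=(2,0) retry=(0,0)
7 | Q LOAD | counter=8 r=(8,8) succ=(2,0) retry=(0,0)
8 | Q CAS | counter=9 r=(8,8) succ=(2,1) retry=(0,0)

counter=9 r=(8,8) succ=(2,1) retry=(0,0)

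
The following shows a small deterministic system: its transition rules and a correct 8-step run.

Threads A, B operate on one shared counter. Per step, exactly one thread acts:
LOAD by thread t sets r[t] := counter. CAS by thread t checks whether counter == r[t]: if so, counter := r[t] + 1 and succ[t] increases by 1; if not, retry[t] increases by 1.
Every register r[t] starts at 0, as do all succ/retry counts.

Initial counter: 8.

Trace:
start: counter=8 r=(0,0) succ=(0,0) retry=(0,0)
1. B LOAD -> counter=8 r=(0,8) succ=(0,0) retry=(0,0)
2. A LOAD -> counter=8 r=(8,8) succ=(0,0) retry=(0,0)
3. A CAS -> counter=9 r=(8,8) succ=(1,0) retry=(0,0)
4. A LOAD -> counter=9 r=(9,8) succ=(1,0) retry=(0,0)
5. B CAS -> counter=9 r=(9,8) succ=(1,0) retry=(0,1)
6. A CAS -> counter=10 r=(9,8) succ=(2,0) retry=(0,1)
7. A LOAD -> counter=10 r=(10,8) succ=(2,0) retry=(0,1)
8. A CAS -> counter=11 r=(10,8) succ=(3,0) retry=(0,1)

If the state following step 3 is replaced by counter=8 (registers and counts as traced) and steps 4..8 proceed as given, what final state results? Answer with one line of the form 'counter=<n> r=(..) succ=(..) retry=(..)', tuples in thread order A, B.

counter=10 r=(9,8) succ=(2,1) retry=(1,0)

state after step 3 := counter=8 r=(8,8) succ=(1,0) retry=(0,0)
4. A LOAD -> counter=8 r=(8,8) succ=(1,0) retry=(0,0)
5. B CAS -> counter=9 r=(8,8) succ=(1,1) retry=(0,0)
6. A CAS -> counter=9 r=(8,8) succ=(1,1) retry=(1,0)
7. A LOAD -> counter=9 r=(9,8) succ=(1,1) retry=(1,0)
8. A CAS -> counter=10 r=(9,8) succ=(2,1) retry=(1,0)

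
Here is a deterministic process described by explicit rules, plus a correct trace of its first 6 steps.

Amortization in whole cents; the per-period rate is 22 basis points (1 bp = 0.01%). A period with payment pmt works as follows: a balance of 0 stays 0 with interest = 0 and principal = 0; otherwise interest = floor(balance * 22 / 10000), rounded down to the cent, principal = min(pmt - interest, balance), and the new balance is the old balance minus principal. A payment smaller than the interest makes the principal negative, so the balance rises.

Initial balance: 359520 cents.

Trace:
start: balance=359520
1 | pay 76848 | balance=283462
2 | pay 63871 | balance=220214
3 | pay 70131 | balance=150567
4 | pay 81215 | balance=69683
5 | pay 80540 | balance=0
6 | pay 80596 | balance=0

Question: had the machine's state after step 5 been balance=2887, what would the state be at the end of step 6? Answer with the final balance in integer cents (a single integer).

state after step 5 := balance=2887
6 | pay 80596 | balance=0

0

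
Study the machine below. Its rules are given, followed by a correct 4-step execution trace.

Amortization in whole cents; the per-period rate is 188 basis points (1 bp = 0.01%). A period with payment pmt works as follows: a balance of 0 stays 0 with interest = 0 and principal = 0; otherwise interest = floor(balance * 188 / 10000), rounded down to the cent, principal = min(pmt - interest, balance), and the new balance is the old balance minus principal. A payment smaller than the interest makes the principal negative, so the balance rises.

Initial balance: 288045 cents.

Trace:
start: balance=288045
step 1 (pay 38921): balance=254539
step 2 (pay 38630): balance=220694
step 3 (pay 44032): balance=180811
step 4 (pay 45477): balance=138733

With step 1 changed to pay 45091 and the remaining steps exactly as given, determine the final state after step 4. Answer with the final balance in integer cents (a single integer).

132207

(re-executing from step 1 with the substitution; state before step 1: balance=288045)
step 1 (pay 45091): balance=248369
step 2 (pay 38630): balance=214408
step 3 (pay 44032): balance=174406
step 4 (pay 45477): balance=132207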